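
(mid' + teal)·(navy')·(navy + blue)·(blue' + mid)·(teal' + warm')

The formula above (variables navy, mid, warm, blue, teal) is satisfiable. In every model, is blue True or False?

Suppose blue = 0.
From the singleton clause (navy'), navy = 0.
Now (navy) is unsatisfied and unit — conflict.
So every satisfying assignment has blue = True.

True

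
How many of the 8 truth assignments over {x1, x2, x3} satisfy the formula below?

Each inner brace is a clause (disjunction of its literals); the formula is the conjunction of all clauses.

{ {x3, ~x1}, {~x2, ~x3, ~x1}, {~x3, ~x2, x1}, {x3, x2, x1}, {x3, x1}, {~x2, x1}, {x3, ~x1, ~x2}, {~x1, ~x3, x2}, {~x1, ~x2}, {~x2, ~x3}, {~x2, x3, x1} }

There are 2^3 = 8 truth assignments over (x1, x2, x3).
Check each against the 11 clauses (columns in the order x1, x2, x3):
  F F F  ✗ fails (x3 | x2 | x1)
  F F T  ✓ satisfies all
  F T F  ✗ fails (x3 | x1)
  F T T  ✗ fails (~x3 | ~x2 | x1)
  T F F  ✗ fails (x3 | ~x1)
  T F T  ✗ fails (~x1 | ~x3 | x2)
  T T F  ✗ fails (x3 | ~x1)
  T T T  ✗ fails (~x2 | ~x3 | ~x1)
1 of the 8 rows is a model.

1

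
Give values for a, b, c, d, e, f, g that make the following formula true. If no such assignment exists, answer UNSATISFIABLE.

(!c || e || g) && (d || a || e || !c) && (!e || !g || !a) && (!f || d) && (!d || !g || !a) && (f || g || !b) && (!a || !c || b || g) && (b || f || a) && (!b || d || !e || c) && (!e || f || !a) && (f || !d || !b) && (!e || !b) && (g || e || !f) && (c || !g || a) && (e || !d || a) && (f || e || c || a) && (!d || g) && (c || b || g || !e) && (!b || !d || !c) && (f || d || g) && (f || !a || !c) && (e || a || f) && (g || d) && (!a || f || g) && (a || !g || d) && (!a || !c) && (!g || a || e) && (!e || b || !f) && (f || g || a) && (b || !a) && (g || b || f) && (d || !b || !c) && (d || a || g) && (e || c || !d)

a: true, b: true, c: false, d: false, e: false, f: false, g: true

Try f = false.
Try g = true.
Try e = false.
(a) alone gives a = true.
(!d) alone gives d = false.
(!c) alone gives c = false.
(b) alone gives b = true.
This assignment satisfies each clause.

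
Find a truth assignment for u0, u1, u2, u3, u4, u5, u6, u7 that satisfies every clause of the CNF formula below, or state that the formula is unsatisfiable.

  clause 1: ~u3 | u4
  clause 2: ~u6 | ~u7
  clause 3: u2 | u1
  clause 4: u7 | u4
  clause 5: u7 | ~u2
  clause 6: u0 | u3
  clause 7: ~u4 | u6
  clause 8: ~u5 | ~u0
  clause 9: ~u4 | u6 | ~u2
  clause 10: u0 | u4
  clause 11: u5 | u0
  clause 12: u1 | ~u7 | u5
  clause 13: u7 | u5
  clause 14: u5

The clause (u5) is unit, so u5 = 1.
The clause (~u0) is unit, so u0 = 0.
The clause (u3) is unit, so u3 = 1.
The clause (u4) is unit, so u4 = 1.
The clause (u6) is unit, so u6 = 1.
The clause (~u7) is unit, so u7 = 0.
The clause (~u2) is unit, so u2 = 0.
The clause (u1) is unit, so u1 = 1.
All clauses are satisfied.

u0 ↦ 0, u1 ↦ 1, u2 ↦ 0, u3 ↦ 1, u4 ↦ 1, u5 ↦ 1, u6 ↦ 1, u7 ↦ 0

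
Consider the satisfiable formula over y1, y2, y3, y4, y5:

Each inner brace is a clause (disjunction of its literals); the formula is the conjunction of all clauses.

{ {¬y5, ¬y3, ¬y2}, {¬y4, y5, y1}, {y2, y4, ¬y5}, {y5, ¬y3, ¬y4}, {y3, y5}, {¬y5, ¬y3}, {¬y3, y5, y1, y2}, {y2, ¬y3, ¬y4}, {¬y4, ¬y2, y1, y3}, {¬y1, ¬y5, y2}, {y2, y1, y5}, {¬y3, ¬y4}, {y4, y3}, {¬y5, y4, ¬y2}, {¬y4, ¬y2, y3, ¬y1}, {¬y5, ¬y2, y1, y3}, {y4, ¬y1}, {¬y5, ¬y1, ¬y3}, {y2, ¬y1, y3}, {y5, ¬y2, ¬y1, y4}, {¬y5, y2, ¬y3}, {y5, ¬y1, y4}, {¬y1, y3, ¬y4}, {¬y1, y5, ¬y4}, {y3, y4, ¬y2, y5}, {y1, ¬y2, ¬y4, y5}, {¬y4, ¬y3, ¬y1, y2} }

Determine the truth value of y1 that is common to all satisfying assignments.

Suppose y1 = True.
(y4) alone gives y4 = True.
(¬y3) alone gives y3 = False.
That conflicts with the unit clause (y3).
So every satisfying assignment has y1 = False.

False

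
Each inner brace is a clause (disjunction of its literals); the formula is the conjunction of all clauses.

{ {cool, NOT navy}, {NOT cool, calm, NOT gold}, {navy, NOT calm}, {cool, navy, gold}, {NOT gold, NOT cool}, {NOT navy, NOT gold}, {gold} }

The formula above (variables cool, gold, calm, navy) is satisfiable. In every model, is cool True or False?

False

Suppose cool = true.
From the singleton clause (NOT gold), gold = false.
That conflicts with the unit clause (gold).
So every satisfying assignment has cool = False.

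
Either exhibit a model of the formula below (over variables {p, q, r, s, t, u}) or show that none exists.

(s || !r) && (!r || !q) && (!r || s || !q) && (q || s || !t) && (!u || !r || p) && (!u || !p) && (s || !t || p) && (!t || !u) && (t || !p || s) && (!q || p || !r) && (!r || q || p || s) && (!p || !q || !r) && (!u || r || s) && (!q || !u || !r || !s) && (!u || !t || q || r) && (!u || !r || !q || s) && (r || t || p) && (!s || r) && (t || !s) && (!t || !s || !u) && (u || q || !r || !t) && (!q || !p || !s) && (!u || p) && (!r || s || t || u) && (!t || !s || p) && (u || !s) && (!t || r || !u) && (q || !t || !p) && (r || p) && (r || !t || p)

p ↦ true,  q ↦ true,  r ↦ false,  s ↦ false,  t ↦ true,  u ↦ false

Branch on s: set s = false.
Unit clause (!r) forces r = false.
Unit clause (!u) forces u = false.
Unit clause (p) forces p = true.
Unit clause (t) forces t = true.
Unit clause (q) forces q = true.
Every clause now holds.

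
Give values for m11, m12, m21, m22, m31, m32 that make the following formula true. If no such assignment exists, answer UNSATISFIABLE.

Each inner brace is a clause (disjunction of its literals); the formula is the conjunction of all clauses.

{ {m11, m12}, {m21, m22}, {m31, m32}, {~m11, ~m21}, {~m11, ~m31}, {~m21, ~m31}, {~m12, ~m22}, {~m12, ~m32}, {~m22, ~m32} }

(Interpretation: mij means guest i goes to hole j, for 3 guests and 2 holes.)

UNSATISFIABLE

Case m11 = 1:
The clause (~m21) is unit, so m21 = 0.
The clause (m22) is unit, so m22 = 1.
The clause (~m31) is unit, so m31 = 0.
The clause (m32) is unit, so m32 = 1.
But (~m32) is also a unit clause — contradiction.
Undo m11 and try m11 = 0.
The clause (m12) is unit, so m12 = 1.
The clause (~m22) is unit, so m22 = 0.
The clause (m21) is unit, so m21 = 1.
The clause (~m31) is unit, so m31 = 0.
The clause (m32) is unit, so m32 = 1.
But (~m32) is also a unit clause — contradiction.
Neither m11 = 1 nor m11 = 0 works.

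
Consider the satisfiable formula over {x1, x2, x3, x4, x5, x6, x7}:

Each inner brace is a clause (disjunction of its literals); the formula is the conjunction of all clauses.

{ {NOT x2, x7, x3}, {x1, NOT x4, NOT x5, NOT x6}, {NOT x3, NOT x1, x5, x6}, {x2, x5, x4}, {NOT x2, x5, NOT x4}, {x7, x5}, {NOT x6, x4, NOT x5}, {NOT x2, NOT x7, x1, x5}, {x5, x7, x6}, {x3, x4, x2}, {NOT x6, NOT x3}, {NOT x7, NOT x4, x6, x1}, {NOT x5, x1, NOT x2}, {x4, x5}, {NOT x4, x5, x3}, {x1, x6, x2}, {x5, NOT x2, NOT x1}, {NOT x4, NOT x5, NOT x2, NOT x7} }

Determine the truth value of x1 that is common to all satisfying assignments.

Suppose x1 = false.
Suppose x7 = true.
Suppose x2 = false.
From the singleton clause (x6), x6 = true.
From the singleton clause (NOT x3), x3 = false.
From the singleton clause (x4), x4 = true.
From the singleton clause (NOT x5), x5 = false.
That conflicts with the unit clause (x5).
Backtrack on x2: now try x2 = true.
From the singleton clause (x5), x5 = true.
That conflicts with the unit clause (NOT x5).
Both values of x2 lead to a conflict.
Backtrack on x7: now try x7 = false.
From the singleton clause (x5), x5 = true.
From the singleton clause (NOT x2), x2 = false.
From the singleton clause (x6), x6 = true.
From the singleton clause (NOT x4), x4 = false.
That conflicts with the unit clause (x4).
Both values of x7 lead to a conflict.
So every satisfying assignment has x1 = True.

True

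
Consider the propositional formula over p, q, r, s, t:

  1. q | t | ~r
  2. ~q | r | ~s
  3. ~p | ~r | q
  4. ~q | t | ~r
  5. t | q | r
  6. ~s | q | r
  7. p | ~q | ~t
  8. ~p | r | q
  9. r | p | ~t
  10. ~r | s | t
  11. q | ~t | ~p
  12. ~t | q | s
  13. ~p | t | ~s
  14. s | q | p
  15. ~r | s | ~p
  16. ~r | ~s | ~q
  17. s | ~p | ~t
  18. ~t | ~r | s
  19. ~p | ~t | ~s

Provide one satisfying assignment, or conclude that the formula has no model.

Branch on q: set q = 1.
Branch on r: set r = 0.
(~s) alone gives s = 0.
Branch on p: set p = 0.
(~t) alone gives t = 0.
Every clause now holds.

p: 0,  q: 1,  r: 0,  s: 0,  t: 0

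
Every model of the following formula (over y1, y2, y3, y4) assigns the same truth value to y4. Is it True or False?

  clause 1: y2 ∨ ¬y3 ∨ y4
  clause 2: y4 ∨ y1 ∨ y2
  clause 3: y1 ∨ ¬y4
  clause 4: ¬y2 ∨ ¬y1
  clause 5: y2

Suppose y4 = True.
The clause (y1) is unit, so y1 = True.
The clause (¬y2) is unit, so y2 = False.
That conflicts with the unit clause (y2).
So every satisfying assignment has y4 = False.

False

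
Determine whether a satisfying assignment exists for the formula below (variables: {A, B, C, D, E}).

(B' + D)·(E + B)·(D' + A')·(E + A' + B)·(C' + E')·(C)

From the singleton clause (C), C = 1.
From the singleton clause (E'), E = 0.
From the singleton clause (B), B = 1.
From the singleton clause (D), D = 1.
From the singleton clause (A'), A = 0.
Every clause now holds.
A satisfying assignment: A: 0; B: 1; C: 1; D: 1; E: 0.

Yes, satisfiable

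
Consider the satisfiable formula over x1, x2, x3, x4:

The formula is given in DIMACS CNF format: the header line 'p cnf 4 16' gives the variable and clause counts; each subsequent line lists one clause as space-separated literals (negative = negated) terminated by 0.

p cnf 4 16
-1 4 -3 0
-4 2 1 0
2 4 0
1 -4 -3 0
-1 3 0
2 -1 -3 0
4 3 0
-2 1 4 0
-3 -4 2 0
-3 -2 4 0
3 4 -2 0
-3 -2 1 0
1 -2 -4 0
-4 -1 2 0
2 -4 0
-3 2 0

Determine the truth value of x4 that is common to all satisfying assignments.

True

Suppose x4 = False.
From the singleton clause (x2), x2 = True.
From the singleton clause (x3), x3 = True.
But (¬x3) is also a unit clause — contradiction.
So every satisfying assignment has x4 = True.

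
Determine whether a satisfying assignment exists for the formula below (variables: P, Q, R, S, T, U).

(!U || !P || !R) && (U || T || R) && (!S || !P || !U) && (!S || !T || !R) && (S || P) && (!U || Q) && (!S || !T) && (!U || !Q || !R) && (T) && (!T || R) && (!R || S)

The clause (T) is unit, so T = true.
The clause (!S) is unit, so S = false.
The clause (P) is unit, so P = true.
The clause (R) is unit, so R = true.
But (!R) is also a unit clause — contradiction.
No assignment satisfies every clause.

No, unsatisfiable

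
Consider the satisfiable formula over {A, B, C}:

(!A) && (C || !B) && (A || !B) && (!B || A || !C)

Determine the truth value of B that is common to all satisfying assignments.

False

Suppose B = true.
The clause (!A) is unit, so A = false.
But (A) is also a unit clause — contradiction.
So every satisfying assignment has B = False.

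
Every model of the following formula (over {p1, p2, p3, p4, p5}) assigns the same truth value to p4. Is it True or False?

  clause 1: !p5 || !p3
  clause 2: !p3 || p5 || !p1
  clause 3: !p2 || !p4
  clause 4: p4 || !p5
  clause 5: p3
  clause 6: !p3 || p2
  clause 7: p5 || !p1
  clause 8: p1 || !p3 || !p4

Suppose p4 = true.
From the singleton clause (!p2), p2 = false.
From the singleton clause (p3), p3 = true.
But (!p3) is also a unit clause — contradiction.
So every satisfying assignment has p4 = False.

False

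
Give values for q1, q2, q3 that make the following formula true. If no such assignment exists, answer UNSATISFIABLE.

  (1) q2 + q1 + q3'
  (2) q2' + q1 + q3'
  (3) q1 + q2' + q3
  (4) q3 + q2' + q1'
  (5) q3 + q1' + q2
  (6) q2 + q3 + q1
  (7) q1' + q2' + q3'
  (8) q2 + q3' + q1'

UNSATISFIABLE

Try q2 = 1.
Try q1 = 1.
The clause (q3) is unit, so q3 = 1.
Now (q3') is unsatisfied and unit — conflict.
Undo q1 and try q1 = 0.
The clause (q3') is unit, so q3 = 0.
Now (q3) is unsatisfied and unit — conflict.
Either choice for q1 ends in contradiction.
Undo q2 and try q2 = 0.
Try q1 = 1.
The clause (q3) is unit, so q3 = 1.
Now (q3') is unsatisfied and unit — conflict.
Undo q1 and try q1 = 0.
The clause (q3') is unit, so q3 = 0.
Now (q3) is unsatisfied and unit — conflict.
Either choice for q1 ends in contradiction.
Either choice for q2 ends in contradiction.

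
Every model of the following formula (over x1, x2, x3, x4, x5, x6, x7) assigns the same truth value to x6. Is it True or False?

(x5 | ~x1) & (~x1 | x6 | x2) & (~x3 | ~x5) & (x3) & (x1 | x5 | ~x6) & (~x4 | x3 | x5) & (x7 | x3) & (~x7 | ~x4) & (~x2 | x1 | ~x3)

False

Suppose x6 = 1.
From the singleton clause (x3), x3 = 1.
From the singleton clause (~x5), x5 = 0.
From the singleton clause (~x1), x1 = 0.
But (x1) is also a unit clause — contradiction.
So every satisfying assignment has x6 = False.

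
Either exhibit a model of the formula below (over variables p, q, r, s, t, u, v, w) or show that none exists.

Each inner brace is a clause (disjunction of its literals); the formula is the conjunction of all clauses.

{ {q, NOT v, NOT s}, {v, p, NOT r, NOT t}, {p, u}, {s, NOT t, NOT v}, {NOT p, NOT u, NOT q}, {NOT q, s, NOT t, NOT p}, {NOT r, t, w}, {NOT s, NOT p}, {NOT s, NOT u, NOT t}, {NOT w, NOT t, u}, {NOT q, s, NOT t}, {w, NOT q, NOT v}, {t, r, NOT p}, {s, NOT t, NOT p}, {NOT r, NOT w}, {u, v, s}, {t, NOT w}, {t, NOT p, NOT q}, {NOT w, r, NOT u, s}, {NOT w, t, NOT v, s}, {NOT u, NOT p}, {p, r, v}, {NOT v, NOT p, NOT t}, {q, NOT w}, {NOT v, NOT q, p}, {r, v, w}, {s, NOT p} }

p: false; q: false; r: false; s: false; t: false; u: true; v: true; w: false

Suppose p = false.
From the singleton clause (u), u = true.
Suppose s = false.
Suppose t = false.
From the singleton clause (NOT w), w = false.
From the singleton clause (NOT r), r = false.
From the singleton clause (v), v = true.
From the singleton clause (NOT q), q = false.
This assignment satisfies each clause.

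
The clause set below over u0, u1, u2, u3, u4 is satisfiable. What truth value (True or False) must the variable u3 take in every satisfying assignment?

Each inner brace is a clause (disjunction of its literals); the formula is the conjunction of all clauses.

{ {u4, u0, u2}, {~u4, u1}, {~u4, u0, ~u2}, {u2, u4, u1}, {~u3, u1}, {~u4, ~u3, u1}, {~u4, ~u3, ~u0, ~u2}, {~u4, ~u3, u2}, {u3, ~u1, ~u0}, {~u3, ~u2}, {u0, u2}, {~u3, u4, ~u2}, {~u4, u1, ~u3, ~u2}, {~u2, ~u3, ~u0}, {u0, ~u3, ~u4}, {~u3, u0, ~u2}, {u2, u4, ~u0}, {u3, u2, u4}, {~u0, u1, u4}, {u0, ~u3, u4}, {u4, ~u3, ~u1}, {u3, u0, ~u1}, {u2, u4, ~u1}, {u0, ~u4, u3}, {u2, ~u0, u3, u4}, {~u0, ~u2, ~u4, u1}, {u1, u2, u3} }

False

Suppose u3 = 1.
Unit clause (u1) forces u1 = 1.
Unit clause (~u2) forces u2 = 0.
Unit clause (~u4) forces u4 = 0.
But (u4) is also a unit clause — contradiction.
So every satisfying assignment has u3 = False.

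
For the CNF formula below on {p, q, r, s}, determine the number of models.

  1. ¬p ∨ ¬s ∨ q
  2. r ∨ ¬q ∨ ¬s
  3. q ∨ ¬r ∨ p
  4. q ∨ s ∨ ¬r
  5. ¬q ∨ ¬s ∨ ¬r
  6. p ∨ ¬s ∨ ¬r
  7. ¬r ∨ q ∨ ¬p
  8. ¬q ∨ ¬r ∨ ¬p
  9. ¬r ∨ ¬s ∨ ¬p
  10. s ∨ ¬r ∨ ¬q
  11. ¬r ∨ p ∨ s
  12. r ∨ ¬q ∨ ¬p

4

There are 2^4 = 16 truth assignments over (p, q, r, s).
Check each against the 12 clauses (columns in the order p, q, r, s):
  F F F F  ✓ satisfies all
  F F F T  ✓ satisfies all
  F F T F  ✗ fails (q ∨ ¬r ∨ p)
  F F T T  ✗ fails (q ∨ ¬r ∨ p)
  F T F F  ✓ satisfies all
  F T F T  ✗ fails (r ∨ ¬q ∨ ¬s)
  F T T F  ✗ fails (s ∨ ¬r ∨ ¬q)
  F T T T  ✗ fails (¬q ∨ ¬s ∨ ¬r)
  T F F F  ✓ satisfies all
  T F F T  ✗ fails (¬p ∨ ¬s ∨ q)
  T F T F  ✗ fails (q ∨ s ∨ ¬r)
  T F T T  ✗ fails (¬p ∨ ¬s ∨ q)
  T T F F  ✗ fails (r ∨ ¬q ∨ ¬p)
  T T F T  ✗ fails (r ∨ ¬q ∨ ¬s)
  T T T F  ✗ fails (¬q ∨ ¬r ∨ ¬p)
  T T T T  ✗ fails (¬q ∨ ¬s ∨ ¬r)
4 of the 16 rows are models.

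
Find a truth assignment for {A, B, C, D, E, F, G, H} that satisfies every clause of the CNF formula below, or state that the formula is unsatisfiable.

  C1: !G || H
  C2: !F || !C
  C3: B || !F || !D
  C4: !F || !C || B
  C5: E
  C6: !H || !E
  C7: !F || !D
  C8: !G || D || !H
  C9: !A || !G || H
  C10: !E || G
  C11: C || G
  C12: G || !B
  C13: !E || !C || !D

UNSATISFIABLE

From the singleton clause (E), E = true.
From the singleton clause (!H), H = false.
From the singleton clause (!G), G = false.
That conflicts with the unit clause (G).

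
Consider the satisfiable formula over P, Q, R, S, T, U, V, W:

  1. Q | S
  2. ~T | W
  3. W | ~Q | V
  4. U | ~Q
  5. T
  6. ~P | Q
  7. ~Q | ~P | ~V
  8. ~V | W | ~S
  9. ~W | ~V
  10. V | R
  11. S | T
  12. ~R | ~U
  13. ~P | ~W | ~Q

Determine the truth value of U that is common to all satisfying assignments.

Suppose U = 1.
(T) alone gives T = 1.
(W) alone gives W = 1.
(~V) alone gives V = 0.
(R) alone gives R = 1.
Now (~R) is unsatisfied and unit — conflict.
So every satisfying assignment has U = False.

False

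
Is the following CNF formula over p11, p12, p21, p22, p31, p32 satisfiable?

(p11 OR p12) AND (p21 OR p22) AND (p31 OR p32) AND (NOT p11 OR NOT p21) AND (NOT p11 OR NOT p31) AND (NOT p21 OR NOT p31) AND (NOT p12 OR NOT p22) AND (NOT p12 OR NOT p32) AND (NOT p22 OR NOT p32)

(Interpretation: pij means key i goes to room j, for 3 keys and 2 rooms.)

No

Branch on p11: set p11 = true.
The clause (NOT p21) is unit, so p21 = false.
The clause (p22) is unit, so p22 = true.
The clause (NOT p31) is unit, so p31 = false.
The clause (p32) is unit, so p32 = true.
But (NOT p32) is also a unit clause — contradiction.
So p11 must be the other value — set p11 = false.
The clause (p12) is unit, so p12 = true.
The clause (NOT p22) is unit, so p22 = false.
The clause (p21) is unit, so p21 = true.
The clause (NOT p31) is unit, so p31 = false.
The clause (p32) is unit, so p32 = true.
But (NOT p32) is also a unit clause — contradiction.
Neither p11 = true nor p11 = false works.
No assignment satisfies every clause.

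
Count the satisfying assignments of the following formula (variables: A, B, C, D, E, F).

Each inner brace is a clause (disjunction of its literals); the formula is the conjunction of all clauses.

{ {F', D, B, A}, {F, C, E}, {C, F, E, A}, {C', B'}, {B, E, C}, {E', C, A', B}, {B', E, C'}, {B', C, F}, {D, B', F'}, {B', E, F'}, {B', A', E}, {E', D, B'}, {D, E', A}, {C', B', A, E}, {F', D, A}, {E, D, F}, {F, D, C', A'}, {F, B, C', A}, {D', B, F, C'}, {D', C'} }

There are 2^6 = 64 truth assignments over (A, B, C, D, E, F).
Split on F. With F = 1, the clauses containing F are satisfied and F' drops from the rest; 5 of the 2^5 = 32 assignments to the other variables satisfy what remains.
With F = 0, by the same count on the reduced clause set, 1 assignment works.
Total: 5 + 1 = 6.

6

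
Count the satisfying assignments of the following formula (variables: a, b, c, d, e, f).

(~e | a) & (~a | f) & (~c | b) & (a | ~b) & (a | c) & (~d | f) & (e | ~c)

10

There are 2^6 = 64 truth assignments over (a, b, c, d, e, f).
Split on d. With d = 1, the clauses containing d are satisfied and ~d drops from the rest; 5 of the 2^5 = 32 assignments to the other variables satisfy what remains.
With d = 0, by the same count on the reduced clause set, 5 assignments work.
(One model: a=T, b=F, c=F, d=F, e=F, f=T.)
Total: 5 + 5 = 10.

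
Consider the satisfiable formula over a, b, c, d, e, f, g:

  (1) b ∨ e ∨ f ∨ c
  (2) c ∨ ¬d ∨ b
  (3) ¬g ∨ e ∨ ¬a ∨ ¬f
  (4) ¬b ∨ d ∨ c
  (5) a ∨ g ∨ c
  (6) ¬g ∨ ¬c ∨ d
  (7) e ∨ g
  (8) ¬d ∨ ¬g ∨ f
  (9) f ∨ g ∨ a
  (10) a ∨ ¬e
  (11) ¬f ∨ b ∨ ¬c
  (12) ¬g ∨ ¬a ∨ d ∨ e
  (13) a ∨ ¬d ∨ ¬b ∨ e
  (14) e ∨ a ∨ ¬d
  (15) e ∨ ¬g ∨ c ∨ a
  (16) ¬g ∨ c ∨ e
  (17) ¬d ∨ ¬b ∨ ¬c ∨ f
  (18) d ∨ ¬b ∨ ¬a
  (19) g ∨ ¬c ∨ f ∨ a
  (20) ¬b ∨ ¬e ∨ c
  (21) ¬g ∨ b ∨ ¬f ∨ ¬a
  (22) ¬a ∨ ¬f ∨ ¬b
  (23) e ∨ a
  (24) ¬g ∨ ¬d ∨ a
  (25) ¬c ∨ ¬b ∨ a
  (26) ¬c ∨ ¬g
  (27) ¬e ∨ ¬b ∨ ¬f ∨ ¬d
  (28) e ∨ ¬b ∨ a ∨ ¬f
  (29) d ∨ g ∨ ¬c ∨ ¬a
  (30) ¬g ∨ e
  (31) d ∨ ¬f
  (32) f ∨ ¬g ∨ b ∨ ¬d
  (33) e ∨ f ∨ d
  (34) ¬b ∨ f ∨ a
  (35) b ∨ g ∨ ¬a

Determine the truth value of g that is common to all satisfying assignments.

True

Suppose g = False.
From the singleton clause (e), e = True.
From the singleton clause (a), a = True.
From the singleton clause (b), b = True.
From the singleton clause (d), d = True.
From the singleton clause (c), c = True.
From the singleton clause (f), f = True.
That conflicts with the unit clause (¬f).
So every satisfying assignment has g = True.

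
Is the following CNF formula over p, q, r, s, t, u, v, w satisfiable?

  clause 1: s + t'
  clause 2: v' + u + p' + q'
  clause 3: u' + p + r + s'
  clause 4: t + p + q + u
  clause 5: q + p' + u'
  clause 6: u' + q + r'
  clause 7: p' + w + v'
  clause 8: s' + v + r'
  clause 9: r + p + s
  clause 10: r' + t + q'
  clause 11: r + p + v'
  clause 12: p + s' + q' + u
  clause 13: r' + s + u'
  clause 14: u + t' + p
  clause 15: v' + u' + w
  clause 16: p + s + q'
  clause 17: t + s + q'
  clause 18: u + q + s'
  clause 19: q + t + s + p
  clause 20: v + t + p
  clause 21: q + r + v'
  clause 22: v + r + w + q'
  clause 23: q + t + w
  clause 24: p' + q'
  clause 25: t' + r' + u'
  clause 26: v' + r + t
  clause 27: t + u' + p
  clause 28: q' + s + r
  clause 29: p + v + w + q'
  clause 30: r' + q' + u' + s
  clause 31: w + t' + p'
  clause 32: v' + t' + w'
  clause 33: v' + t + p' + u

Yes, satisfiable

Branch on s: set s = 0.
From the singleton clause (t'), t = 0.
From the singleton clause (q'), q = 0.
From the singleton clause (p), p = 1.
From the singleton clause (u'), u = 0.
From the singleton clause (w), w = 1.
From the singleton clause (v'), v = 0.
No clause remains; r is free.
A satisfying assignment: p=1,  q=0,  r=1,  s=0,  t=0,  u=0,  v=0,  w=1.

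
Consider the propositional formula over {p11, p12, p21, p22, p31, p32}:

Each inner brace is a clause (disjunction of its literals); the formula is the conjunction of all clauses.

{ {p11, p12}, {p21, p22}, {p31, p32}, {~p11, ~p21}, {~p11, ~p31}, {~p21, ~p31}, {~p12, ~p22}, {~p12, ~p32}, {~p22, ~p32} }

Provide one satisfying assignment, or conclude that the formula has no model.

UNSATISFIABLE

Case p11 = 1:
(~p21) alone gives p21 = 0.
(p22) alone gives p22 = 1.
(~p31) alone gives p31 = 0.
(p32) alone gives p32 = 1.
Now (~p32) is unsatisfied and unit — conflict.
So p11 must be the other value — set p11 = 0.
(p12) alone gives p12 = 1.
(~p22) alone gives p22 = 0.
(p21) alone gives p21 = 1.
(~p31) alone gives p31 = 0.
(p32) alone gives p32 = 1.
Now (~p32) is unsatisfied and unit — conflict.
Either choice for p11 ends in contradiction.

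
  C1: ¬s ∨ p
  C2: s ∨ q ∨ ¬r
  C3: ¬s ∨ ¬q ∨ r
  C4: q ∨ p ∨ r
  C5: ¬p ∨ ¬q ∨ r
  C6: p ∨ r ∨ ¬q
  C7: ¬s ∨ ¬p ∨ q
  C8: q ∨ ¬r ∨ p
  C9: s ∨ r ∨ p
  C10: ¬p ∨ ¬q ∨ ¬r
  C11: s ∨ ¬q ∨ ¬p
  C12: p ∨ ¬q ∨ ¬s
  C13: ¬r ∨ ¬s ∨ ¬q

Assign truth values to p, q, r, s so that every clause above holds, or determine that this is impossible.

Case s = False:
Case q = False:
From the singleton clause (¬r), r = False.
From the singleton clause (p), p = True.
All clauses are satisfied.

p=True,  q=False,  r=False,  s=False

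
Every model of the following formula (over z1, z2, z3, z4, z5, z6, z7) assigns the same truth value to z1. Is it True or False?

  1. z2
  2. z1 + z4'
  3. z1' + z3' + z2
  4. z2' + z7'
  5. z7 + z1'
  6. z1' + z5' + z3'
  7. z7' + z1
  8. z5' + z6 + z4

False

Suppose z1 = 1.
(z2) alone gives z2 = 1.
(z7') alone gives z7 = 0.
Now (z7) is unsatisfied and unit — conflict.
So every satisfying assignment has z1 = False.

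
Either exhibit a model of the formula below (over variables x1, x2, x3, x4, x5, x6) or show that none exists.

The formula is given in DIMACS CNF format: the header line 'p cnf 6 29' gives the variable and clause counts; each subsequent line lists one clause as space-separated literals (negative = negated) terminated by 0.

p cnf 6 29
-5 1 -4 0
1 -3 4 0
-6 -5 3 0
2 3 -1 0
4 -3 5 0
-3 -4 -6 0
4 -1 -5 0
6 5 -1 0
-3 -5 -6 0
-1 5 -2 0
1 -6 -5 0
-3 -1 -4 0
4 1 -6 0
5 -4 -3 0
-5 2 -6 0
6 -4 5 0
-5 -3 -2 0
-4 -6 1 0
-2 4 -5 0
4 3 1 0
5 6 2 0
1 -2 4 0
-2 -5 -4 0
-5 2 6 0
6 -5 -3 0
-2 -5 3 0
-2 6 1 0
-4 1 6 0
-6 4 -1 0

Branch on x5: set x5 = False.
Branch on x4: set x4 = True.
The clause (¬x3) is unit, so x3 = False.
The clause (x6) is unit, so x6 = True.
The clause (x1) is unit, so x1 = True.
The clause (x2) is unit, so x2 = True.
That conflicts with the unit clause (¬x2).
Backtrack on x4: now try x4 = False.
The clause (¬x3) is unit, so x3 = False.
The clause (x1) is unit, so x1 = True.
The clause (x2) is unit, so x2 = True.
That conflicts with the unit clause (¬x2).
Both values of x4 lead to a conflict.
Backtrack on x5: now try x5 = True.
Branch on x1: set x1 = True.
The clause (x4) is unit, so x4 = True.
The clause (¬x3) is unit, so x3 = False.
The clause (¬x6) is unit, so x6 = False.
The clause (x2) is unit, so x2 = True.
That conflicts with the unit clause (¬x2).
Backtrack on x1: now try x1 = False.
The clause (¬x4) is unit, so x4 = False.
The clause (¬x3) is unit, so x3 = False.
That conflicts with the unit clause (x3).
Both values of x1 lead to a conflict.
Both values of x5 lead to a conflict.

UNSATISFIABLE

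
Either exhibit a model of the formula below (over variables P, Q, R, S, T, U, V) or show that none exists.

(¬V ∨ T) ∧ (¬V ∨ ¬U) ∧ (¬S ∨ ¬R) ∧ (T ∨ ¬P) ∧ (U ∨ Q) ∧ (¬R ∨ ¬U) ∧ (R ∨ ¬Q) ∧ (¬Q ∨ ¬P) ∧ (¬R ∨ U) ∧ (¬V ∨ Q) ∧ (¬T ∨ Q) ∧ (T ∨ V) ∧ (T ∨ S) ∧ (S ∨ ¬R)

UNSATISFIABLE

Branch on V: set V = False.
The clause (T) is unit, so T = True.
The clause (Q) is unit, so Q = True.
The clause (R) is unit, so R = True.
The clause (¬S) is unit, so S = False.
That conflicts with the unit clause (S).
Backtrack on V: now try V = True.
The clause (T) is unit, so T = True.
The clause (¬U) is unit, so U = False.
The clause (Q) is unit, so Q = True.
The clause (R) is unit, so R = True.
That conflicts with the unit clause (¬R).
Neither V = True nor V = False works.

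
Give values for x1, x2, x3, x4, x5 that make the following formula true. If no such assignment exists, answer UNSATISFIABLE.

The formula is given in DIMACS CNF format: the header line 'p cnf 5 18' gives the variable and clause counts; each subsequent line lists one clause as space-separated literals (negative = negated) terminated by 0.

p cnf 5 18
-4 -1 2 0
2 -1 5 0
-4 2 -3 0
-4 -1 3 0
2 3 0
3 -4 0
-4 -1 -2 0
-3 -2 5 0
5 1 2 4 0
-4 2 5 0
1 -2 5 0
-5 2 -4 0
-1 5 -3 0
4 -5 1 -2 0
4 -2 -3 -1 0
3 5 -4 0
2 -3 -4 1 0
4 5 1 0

Branch on x2: set x2 = False.
The clause (x3) is unit, so x3 = True.
The clause (¬x4) is unit, so x4 = False.
Branch on x1: set x1 = True.
The clause (x5) is unit, so x5 = True.
This assignment satisfies each clause.

x1: True; x2: False; x3: True; x4: False; x5: True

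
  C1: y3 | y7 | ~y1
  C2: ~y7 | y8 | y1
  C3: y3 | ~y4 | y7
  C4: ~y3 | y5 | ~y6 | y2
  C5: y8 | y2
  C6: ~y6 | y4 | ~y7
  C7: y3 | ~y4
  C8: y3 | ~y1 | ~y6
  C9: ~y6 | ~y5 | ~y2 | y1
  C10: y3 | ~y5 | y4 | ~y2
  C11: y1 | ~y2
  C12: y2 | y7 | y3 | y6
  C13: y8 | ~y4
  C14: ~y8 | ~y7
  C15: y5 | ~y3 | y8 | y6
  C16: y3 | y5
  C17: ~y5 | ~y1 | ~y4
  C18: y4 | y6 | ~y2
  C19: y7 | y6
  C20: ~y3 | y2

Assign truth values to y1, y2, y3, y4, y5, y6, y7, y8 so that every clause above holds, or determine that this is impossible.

Branch on y8: set y8 = 1.
From the singleton clause (~y7), y7 = 0.
From the singleton clause (y6), y6 = 1.
Branch on y3: set y3 = 1.
From the singleton clause (y2), y2 = 1.
From the singleton clause (y1), y1 = 1.
Branch on y5: set y5 = 0.
No clause remains; y4 is free.

y1 ↦ 1,  y2 ↦ 1,  y3 ↦ 1,  y4 ↦ 0,  y5 ↦ 0,  y6 ↦ 1,  y7 ↦ 0,  y8 ↦ 1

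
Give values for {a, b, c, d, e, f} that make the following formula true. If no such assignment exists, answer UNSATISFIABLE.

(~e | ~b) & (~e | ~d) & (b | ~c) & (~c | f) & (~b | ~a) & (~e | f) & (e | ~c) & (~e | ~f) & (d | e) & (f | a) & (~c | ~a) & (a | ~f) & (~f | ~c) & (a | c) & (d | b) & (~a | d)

Try e = 0.
(~c) alone gives c = 0.
(d) alone gives d = 1.
(a) alone gives a = 1.
(~b) alone gives b = 0.
All clauses hold; f can take either value.

a: 1,  b: 0,  c: 0,  d: 1,  e: 0,  f: 0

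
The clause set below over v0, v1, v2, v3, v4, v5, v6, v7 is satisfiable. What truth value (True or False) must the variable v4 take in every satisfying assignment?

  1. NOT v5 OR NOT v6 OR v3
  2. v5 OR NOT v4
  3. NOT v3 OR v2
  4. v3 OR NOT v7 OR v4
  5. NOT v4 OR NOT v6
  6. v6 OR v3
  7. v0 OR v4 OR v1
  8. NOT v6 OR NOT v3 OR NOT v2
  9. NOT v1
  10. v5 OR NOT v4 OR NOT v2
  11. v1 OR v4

True

Suppose v4 = false.
Unit clause (NOT v1) forces v1 = false.
Now (v1) is unsatisfied and unit — conflict.
So every satisfying assignment has v4 = True.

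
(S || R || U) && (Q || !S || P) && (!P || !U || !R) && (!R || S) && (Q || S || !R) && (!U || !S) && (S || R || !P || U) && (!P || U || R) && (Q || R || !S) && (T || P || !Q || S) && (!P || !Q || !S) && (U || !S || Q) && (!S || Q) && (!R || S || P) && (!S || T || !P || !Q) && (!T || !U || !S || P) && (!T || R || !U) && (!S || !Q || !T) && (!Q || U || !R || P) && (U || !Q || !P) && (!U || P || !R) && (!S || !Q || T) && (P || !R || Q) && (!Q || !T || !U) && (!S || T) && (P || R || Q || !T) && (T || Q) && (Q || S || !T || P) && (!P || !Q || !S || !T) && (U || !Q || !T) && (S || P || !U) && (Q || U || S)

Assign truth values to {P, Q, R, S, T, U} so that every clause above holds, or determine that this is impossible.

P ↦ true,  Q ↦ true,  R ↦ false,  S ↦ false,  T ↦ false,  U ↦ true

Case R = false:
Case S = false:
Unit clause (U) forces U = true.
Unit clause (!T) forces T = false.
Unit clause (Q) forces Q = true.
Unit clause (P) forces P = true.
This assignment satisfies each clause.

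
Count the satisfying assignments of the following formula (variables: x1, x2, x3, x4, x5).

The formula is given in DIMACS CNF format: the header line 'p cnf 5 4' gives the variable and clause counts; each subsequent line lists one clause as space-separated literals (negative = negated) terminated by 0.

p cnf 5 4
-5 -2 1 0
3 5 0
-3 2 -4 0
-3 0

6

There are 2^5 = 32 truth assignments over (x1, x2, x3, x4, x5).
Split on x2. With x2 = True, the clauses containing x2 are satisfied and ¬x2 drops from the rest; 2 of the 2^4 = 16 assignments to the other variables satisfy what remains.
With x2 = False, by the same count on the reduced clause set, 4 assignments work.
Total: 2 + 4 = 6.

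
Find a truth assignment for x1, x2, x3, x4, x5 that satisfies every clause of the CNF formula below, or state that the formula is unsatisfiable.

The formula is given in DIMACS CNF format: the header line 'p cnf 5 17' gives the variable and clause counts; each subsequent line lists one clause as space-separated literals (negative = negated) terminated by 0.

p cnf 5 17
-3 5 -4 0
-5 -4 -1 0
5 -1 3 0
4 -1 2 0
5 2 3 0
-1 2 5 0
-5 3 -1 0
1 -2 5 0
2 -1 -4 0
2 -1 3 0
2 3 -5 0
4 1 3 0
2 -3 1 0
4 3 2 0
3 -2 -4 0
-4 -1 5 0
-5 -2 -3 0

Case x3 = True:
Case x5 = False:
Unit clause (¬x4) forces x4 = False.
Case x1 = True:
Unit clause (x2) forces x2 = True.
Every clause now holds.

x1=True, x2=True, x3=True, x4=False, x5=False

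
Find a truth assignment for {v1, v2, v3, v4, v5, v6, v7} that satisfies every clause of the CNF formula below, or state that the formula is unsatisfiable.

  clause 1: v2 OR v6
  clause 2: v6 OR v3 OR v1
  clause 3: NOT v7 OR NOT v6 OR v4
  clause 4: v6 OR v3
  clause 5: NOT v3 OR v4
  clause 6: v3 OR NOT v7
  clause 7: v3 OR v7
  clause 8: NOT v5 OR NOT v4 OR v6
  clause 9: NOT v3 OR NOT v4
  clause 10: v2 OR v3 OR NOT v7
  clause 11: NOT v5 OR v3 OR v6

Branch on v2: set v2 = true.
Branch on v6: set v6 = true.
Branch on v7: set v7 = false.
The clause (v3) is unit, so v3 = true.
The clause (v4) is unit, so v4 = true.
But (NOT v4) is also a unit clause — contradiction.
Undo v7 and try v7 = true.
The clause (v4) is unit, so v4 = true.
The clause (v3) is unit, so v3 = true.
But (NOT v3) is also a unit clause — contradiction.
Both values of v7 lead to a conflict.
Undo v6 and try v6 = false.
The clause (v3) is unit, so v3 = true.
The clause (v4) is unit, so v4 = true.
But (NOT v4) is also a unit clause — contradiction.
Both values of v6 lead to a conflict.
Undo v2 and try v2 = false.
The clause (v6) is unit, so v6 = true.
Branch on v7: set v7 = false.
The clause (v3) is unit, so v3 = true.
The clause (v4) is unit, so v4 = true.
But (NOT v4) is also a unit clause — contradiction.
Undo v7 and try v7 = true.
The clause (v4) is unit, so v4 = true.
The clause (v3) is unit, so v3 = true.
But (NOT v3) is also a unit clause — contradiction.
Both values of v7 lead to a conflict.
Both values of v2 lead to a conflict.

UNSATISFIABLE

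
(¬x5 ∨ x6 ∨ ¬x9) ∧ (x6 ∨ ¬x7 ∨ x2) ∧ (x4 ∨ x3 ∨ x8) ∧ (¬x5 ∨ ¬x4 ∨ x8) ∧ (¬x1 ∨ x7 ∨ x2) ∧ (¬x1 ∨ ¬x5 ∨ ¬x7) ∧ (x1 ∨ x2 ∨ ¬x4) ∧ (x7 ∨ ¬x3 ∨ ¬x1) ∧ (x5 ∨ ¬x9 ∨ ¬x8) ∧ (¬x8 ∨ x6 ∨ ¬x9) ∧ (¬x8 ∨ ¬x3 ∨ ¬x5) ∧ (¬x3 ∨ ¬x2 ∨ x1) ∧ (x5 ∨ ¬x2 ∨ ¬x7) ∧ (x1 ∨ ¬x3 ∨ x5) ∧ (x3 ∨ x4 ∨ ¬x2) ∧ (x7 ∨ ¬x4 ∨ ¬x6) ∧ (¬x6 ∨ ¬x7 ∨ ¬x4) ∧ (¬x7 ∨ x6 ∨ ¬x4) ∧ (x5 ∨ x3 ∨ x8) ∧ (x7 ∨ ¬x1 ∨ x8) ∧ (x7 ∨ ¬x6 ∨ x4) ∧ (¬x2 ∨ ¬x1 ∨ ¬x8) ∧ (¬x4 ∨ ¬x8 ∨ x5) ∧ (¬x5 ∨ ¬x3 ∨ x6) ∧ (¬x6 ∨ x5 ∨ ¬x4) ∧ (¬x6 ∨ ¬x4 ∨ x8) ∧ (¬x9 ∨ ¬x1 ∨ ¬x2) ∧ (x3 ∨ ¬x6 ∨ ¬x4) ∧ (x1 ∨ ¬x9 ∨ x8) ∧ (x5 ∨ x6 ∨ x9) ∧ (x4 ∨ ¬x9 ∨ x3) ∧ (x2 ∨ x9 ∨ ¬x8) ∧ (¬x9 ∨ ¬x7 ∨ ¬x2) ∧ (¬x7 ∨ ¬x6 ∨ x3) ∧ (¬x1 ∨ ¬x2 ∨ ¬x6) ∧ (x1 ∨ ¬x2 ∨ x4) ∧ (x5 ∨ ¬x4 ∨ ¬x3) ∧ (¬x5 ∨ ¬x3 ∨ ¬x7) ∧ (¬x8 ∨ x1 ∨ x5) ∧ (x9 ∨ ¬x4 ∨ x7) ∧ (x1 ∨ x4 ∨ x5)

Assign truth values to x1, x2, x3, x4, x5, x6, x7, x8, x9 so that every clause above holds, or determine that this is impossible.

Try x5 = False.
Try x9 = True.
(¬x8) alone gives x8 = False.
(x3) alone gives x3 = True.
(x1) alone gives x1 = True.
(x7) alone gives x7 = True.
(¬x2) alone gives x2 = False.
(x6) alone gives x6 = True.
(¬x4) alone gives x4 = False.
All clauses are satisfied.

x1: True; x2: False; x3: True; x4: False; x5: False; x6: True; x7: True; x8: False; x9: True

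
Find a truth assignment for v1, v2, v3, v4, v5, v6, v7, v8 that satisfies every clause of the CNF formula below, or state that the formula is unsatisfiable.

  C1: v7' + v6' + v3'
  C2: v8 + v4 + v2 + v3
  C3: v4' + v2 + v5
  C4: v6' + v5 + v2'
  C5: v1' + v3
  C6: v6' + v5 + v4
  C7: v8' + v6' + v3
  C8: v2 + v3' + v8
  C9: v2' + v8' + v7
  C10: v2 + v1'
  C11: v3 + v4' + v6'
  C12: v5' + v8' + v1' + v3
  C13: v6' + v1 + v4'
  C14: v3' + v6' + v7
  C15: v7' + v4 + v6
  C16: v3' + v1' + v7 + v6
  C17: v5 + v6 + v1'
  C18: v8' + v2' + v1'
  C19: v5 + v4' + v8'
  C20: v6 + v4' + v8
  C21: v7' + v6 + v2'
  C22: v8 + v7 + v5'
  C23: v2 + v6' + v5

v1=0; v2=0; v3=0; v4=1; v5=1; v6=0; v7=0; v8=1

Try v1 = 0.
Try v6 = 0.
Try v7 = 0.
Try v2 = 0.
Try v4 = 1.
Unit clause (v5) forces v5 = 1.
Unit clause (v8) forces v8 = 1.
Every clause is now satisfied; v3 is unconstrained.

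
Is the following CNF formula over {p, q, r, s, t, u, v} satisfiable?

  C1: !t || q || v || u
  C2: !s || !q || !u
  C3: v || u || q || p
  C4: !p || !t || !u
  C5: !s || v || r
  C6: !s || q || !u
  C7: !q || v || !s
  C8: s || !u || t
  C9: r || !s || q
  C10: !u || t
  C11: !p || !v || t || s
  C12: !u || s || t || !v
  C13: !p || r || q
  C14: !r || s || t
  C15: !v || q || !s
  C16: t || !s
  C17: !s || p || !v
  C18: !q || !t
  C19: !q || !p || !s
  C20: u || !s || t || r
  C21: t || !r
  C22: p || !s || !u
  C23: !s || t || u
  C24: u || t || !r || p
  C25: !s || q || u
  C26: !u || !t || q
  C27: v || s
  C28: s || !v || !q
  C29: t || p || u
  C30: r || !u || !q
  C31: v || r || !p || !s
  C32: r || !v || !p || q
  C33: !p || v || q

Yes, satisfiable

Try u = false.
Try t = true.
The clause (!q) is unit, so q = false.
The clause (v) is unit, so v = true.
The clause (!s) is unit, so s = false.
Try p = false.
Every clause is now satisfied; r is unconstrained.
A satisfying assignment: p ↦ false,  q ↦ false,  r ↦ false,  s ↦ false,  t ↦ true,  u ↦ false,  v ↦ true.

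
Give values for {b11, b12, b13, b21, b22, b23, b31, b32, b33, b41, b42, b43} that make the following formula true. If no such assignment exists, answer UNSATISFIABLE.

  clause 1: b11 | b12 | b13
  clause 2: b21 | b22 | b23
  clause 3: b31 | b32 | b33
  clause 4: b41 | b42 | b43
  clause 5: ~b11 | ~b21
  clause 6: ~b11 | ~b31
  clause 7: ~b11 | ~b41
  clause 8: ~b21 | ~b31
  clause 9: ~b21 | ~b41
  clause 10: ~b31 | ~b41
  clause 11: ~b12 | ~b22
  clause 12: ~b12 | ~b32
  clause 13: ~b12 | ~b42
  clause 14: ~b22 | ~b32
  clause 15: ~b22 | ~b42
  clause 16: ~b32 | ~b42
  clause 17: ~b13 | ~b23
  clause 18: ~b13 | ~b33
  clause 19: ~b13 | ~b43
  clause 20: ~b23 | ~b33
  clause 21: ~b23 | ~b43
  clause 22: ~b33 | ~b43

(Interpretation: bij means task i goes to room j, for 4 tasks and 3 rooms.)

Suppose b11 = 0.
Suppose b12 = 1.
Unit clause (~b22) forces b22 = 0.
Unit clause (~b32) forces b32 = 0.
Unit clause (~b42) forces b42 = 0.
Suppose b21 = 1.
Unit clause (~b31) forces b31 = 0.
Unit clause (b33) forces b33 = 1.
Unit clause (~b41) forces b41 = 0.
Unit clause (b43) forces b43 = 1.
Now (~b43) is unsatisfied and unit — conflict.
Backtrack on b21: now try b21 = 0.
Unit clause (b23) forces b23 = 1.
Unit clause (~b13) forces b13 = 0.
Unit clause (~b33) forces b33 = 0.
Unit clause (b31) forces b31 = 1.
Unit clause (~b41) forces b41 = 0.
Unit clause (b43) forces b43 = 1.
Now (~b43) is unsatisfied and unit — conflict.
Either choice for b21 ends in contradiction.
Backtrack on b12: now try b12 = 0.
Unit clause (b13) forces b13 = 1.
Unit clause (~b23) forces b23 = 0.
Unit clause (~b33) forces b33 = 0.
Unit clause (~b43) forces b43 = 0.
Suppose b21 = 1.
Unit clause (~b31) forces b31 = 0.
Unit clause (b32) forces b32 = 1.
Unit clause (~b41) forces b41 = 0.
Unit clause (b42) forces b42 = 1.
Now (~b42) is unsatisfied and unit — conflict.
Backtrack on b21: now try b21 = 0.
Unit clause (b22) forces b22 = 1.
Unit clause (~b32) forces b32 = 0.
Unit clause (b31) forces b31 = 1.
Unit clause (~b41) forces b41 = 0.
Unit clause (b42) forces b42 = 1.
Now (~b42) is unsatisfied and unit — conflict.
Either choice for b21 ends in contradiction.
Either choice for b12 ends in contradiction.
Backtrack on b11: now try b11 = 1.
Unit clause (~b21) forces b21 = 0.
Unit clause (~b31) forces b31 = 0.
Unit clause (~b41) forces b41 = 0.
Suppose b22 = 1.
Unit clause (~b12) forces b12 = 0.
Unit clause (~b32) forces b32 = 0.
Unit clause (b33) forces b33 = 1.
Unit clause (~b42) forces b42 = 0.
Unit clause (b43) forces b43 = 1.
Now (~b43) is unsatisfied and unit — conflict.
Backtrack on b22: now try b22 = 0.
Unit clause (b23) forces b23 = 1.
Unit clause (~b13) forces b13 = 0.
Unit clause (~b33) forces b33 = 0.
Unit clause (b32) forces b32 = 1.
Unit clause (~b12) forces b12 = 0.
Unit clause (~b42) forces b42 = 0.
Unit clause (b43) forces b43 = 1.
Now (~b43) is unsatisfied and unit — conflict.
Either choice for b22 ends in contradiction.
Either choice for b11 ends in contradiction.

UNSATISFIABLE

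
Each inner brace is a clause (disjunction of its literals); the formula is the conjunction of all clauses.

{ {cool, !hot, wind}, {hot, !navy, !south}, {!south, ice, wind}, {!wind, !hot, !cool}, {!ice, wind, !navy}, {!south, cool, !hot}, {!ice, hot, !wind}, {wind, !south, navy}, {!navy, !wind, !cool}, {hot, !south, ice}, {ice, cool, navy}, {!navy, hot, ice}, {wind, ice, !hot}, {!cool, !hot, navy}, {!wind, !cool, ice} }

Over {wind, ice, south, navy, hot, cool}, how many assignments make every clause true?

There are 2^6 = 64 truth assignments over (wind, ice, south, navy, hot, cool).
Split on wind. With wind = true, the clauses containing wind are satisfied and !wind drops from the rest; 3 of the 2^5 = 32 assignments to the other variables satisfy what remains.
With wind = false, by the same count on the reduced clause set, 3 assignments work.
(One model: wind=F, ice=F, south=F, navy=F, hot=F, cool=T.)
Total: 3 + 3 = 6.

6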